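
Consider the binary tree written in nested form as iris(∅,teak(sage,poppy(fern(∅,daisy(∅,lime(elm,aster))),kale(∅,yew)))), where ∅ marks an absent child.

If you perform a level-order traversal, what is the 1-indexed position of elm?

10

Level-order visits nodes level by level from the root, left to right within each level.
Level 0: iris
Level 1: teak
Level 2: sage, poppy
Level 3: fern, kale
Level 4: daisy, yew
Level 5: lime
Level 6: elm, aster
Full level-order sequence: iris, teak, sage, poppy, fern, kale, daisy, yew, lime, elm, aster.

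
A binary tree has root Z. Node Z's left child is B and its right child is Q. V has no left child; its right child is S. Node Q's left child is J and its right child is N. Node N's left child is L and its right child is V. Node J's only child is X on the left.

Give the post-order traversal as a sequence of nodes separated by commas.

Post-order visits the left subtree, then the right subtree, then the node.
At Z: go left to B.
  B is a leaf — visit B.
At Z: go right to Q.
  At Q: go left to J.
    At J: go left to X.
      X is a leaf — visit X.
    At J: no right child.
    Visit J.
  At Q: go right to N.
    At N: go left to L.
      L is a leaf — visit L.
    At N: go right to V.
      At V: no left child.
      At V: go right to S.
        S is a leaf — visit S.
      Visit V.
    Visit N.
  Visit Q.
Visit Z.

B, X, J, L, S, V, N, Q, Z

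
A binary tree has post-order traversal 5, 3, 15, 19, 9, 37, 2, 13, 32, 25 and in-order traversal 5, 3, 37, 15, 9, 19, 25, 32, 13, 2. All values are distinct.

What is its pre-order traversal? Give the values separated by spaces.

25 37 3 5 9 15 19 32 13 2

The last element of post-order is the root; it splits in-order into left and right subtrees.
Root 25: left subtree has 6 nodes {5, 3, 37, 15, 9, 19}, right has 3 {32, 13, 2}.
  Root 37: left subtree has 2 nodes {5, 3}, right has 3 {15, 9, 19}.
    Root 3: left subtree has 1 node {5}, right has 0 { }.
    Root 9: left subtree has 1 node {15}, right has 1 {19}.
  Root 32: left subtree has 0 nodes { }, right has 2 {13, 2}.
    Root 13: left subtree has 0 nodes { }, right has 1 {2}.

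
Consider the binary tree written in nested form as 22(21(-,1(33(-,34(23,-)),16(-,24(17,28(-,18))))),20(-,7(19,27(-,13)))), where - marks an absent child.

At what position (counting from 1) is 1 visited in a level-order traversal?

Level-order visits nodes level by level from the root, left to right within each level.
Level 0: 22
Level 1: 21, 20
Level 2: 1, 7
Level 3: 33, 16, 19, 27
Level 4: 34, 24, 13
Level 5: 23, 17, 28
Level 6: 18
Full level-order sequence: 22, 21, 20, 1, 7, 33, 16, 19, 27, 34, 24, 13, 23, 17, 28, 18.

4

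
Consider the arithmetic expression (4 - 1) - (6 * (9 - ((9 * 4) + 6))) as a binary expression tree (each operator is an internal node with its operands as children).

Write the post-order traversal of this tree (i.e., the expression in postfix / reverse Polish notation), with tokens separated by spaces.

4 1 - 6 9 9 4 * 6 + - * -

Post-order on an expression tree gives postfix notation: for each operator, emit left operand, right operand, then the operator.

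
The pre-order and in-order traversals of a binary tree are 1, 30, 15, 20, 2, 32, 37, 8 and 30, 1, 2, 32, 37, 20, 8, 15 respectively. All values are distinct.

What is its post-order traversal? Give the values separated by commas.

30, 37, 32, 2, 8, 20, 15, 1

The first element of pre-order is the root; it splits in-order into left and right subtrees.
Root 1: left subtree has 1 node {30}, right has 6 {2, 32, 37, 20, 8, 15}.
  Root 15: left subtree has 5 nodes {2, 32, 37, 20, 8}, right has 0 { }.
    Root 20: left subtree has 3 nodes {2, 32, 37}, right has 1 {8}.
      Root 2: left subtree has 0 nodes { }, right has 2 {32, 37}.
        Root 32: left subtree has 0 nodes { }, right has 1 {37}.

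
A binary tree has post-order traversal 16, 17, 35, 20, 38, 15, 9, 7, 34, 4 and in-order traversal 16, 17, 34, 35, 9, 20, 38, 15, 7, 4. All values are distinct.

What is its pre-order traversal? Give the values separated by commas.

4, 34, 17, 16, 7, 9, 35, 15, 38, 20

The last element of post-order is the root; it splits in-order into left and right subtrees.
Root 4: left subtree has 9 nodes {16, 17, 34, 35, 9, 20, 38, 15, 7}, right has 0 { }.
  Root 34: left subtree has 2 nodes {16, 17}, right has 6 {35, 9, 20, 38, 15, 7}.
    Root 17: left subtree has 1 node {16}, right has 0 { }.
    Root 7: left subtree has 5 nodes {35, 9, 20, 38, 15}, right has 0 { }.
      Root 9: left subtree has 1 node {35}, right has 3 {20, 38, 15}.
        Root 15: left subtree has 2 nodes {20, 38}, right has 0 { }.
          Root 38: left subtree has 1 node {20}, right has 0 { }.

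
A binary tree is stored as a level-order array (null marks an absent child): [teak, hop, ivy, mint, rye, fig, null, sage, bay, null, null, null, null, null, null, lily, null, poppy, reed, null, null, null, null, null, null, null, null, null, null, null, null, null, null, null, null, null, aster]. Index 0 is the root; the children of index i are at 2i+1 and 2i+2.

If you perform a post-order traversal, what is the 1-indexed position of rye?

8

Post-order visits the left subtree, then the right subtree, then the node.
At teak: go left to hop.
  At hop: go left to mint.
    At mint: go left to sage.
      At sage: go left to lily.
        lily is a leaf — visit lily.
      At sage: no right child.
      Visit sage.
    At mint: go right to bay.
      At bay: go left to poppy.
        At poppy: no left child.
        At poppy: go right to aster.
          aster is a leaf — visit aster.
        Visit poppy.
      At bay: go right to reed.
        reed is a leaf — visit reed.
      Visit bay.
    Visit mint.
  At hop: go right to rye.
    rye is a leaf — visit rye.
  Visit hop.
At teak: go right to ivy.
  At ivy: go left to fig.
    fig is a leaf — visit fig.
  At ivy: no right child.
  Visit ivy.
Visit teak.
Full post-order sequence: lily, sage, aster, poppy, reed, bay, mint, rye, hop, fig, ivy, teak.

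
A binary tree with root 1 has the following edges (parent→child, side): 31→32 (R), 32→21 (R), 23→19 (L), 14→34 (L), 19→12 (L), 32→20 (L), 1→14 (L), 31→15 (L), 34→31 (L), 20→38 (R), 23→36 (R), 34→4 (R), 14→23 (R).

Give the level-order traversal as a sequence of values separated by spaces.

1 14 34 23 31 4 19 36 15 32 12 20 21 38

Level-order visits nodes level by level from the root, left to right within each level.
Level 0: 1
Level 1: 14
Level 2: 34, 23
Level 3: 31, 4, 19, 36
Level 4: 15, 32, 12
Level 5: 20, 21
Level 6: 38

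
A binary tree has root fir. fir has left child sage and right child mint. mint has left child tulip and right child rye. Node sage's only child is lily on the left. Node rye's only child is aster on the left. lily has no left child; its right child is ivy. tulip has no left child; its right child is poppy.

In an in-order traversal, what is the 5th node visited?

In-order visits the left subtree, then the node, then the right subtree.
At fir: go left to sage.
  At sage: go left to lily.
    At lily: no left child.
    Visit lily.
    At lily: go right to ivy.
      ivy is a leaf — visit ivy.
  Visit sage.
  At sage: no right child.
Visit fir.
At fir: go right to mint.
  At mint: go left to tulip.
    At tulip: no left child.
    Visit tulip.
    At tulip: go right to poppy.
      poppy is a leaf — visit poppy.
  Visit mint.
  At mint: go right to rye.
    At rye: go left to aster.
      aster is a leaf — visit aster.
    Visit rye.
    At rye: no right child.
Full in-order sequence: lily, ivy, sage, fir, tulip, poppy, mint, aster, rye.

tulip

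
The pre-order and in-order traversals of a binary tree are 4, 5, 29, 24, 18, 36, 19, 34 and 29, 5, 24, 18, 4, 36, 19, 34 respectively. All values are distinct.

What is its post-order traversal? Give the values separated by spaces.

The first element of pre-order is the root; it splits in-order into left and right subtrees.
Root 4: left subtree has 4 nodes {29, 5, 24, 18}, right has 3 {36, 19, 34}.
  Root 5: left subtree has 1 node {29}, right has 2 {24, 18}.
    Root 24: left subtree has 0 nodes { }, right has 1 {18}.
  Root 36: left subtree has 0 nodes { }, right has 2 {19, 34}.
    Root 19: left subtree has 0 nodes { }, right has 1 {34}.

29 18 24 5 34 19 36 4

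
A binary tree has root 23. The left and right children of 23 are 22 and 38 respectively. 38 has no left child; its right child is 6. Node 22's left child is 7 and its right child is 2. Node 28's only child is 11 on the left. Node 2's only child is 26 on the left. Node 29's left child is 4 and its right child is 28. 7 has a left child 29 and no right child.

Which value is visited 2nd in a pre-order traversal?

22

Pre-order visits the node, then its left subtree, then its right subtree.
Visit 23.
At 23: go left to 22.
  Visit 22.
  At 22: go left to 7.
    Visit 7.
    At 7: go left to 29.
      Visit 29.
      At 29: go left to 4.
        4 is a leaf — visit 4.
      At 29: go right to 28.
        Visit 28.
        At 28: go left to 11.
          11 is a leaf — visit 11.
        At 28: no right child.
    At 7: no right child.
  At 22: go right to 2.
    Visit 2.
    At 2: go left to 26.
      26 is a leaf — visit 26.
    At 2: no right child.
At 23: go right to 38.
  Visit 38.
  At 38: no left child.
  At 38: go right to 6.
    6 is a leaf — visit 6.
Full pre-order sequence: 23, 22, 7, 29, 4, 28, 11, 2, 26, 38, 6.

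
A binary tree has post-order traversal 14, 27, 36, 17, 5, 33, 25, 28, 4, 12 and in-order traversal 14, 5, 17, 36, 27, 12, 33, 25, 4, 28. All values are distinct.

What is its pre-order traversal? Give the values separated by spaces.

12 5 14 17 36 27 4 25 33 28

The last element of post-order is the root; it splits in-order into left and right subtrees.
Root 12: left subtree has 5 nodes {14, 5, 17, 36, 27}, right has 4 {33, 25, 4, 28}.
  Root 5: left subtree has 1 node {14}, right has 3 {17, 36, 27}.
    Root 17: left subtree has 0 nodes { }, right has 2 {36, 27}.
      Root 36: left subtree has 0 nodes { }, right has 1 {27}.
  Root 4: left subtree has 2 nodes {33, 25}, right has 1 {28}.
    Root 25: left subtree has 1 node {33}, right has 0 { }.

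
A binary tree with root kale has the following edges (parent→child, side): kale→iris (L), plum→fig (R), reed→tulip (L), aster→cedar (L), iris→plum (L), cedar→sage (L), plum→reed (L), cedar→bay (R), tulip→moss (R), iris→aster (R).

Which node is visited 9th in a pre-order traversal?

cedar

Pre-order visits the node, then its left subtree, then its right subtree.
Visit kale.
At kale: go left to iris.
  Visit iris.
  At iris: go left to plum.
    Visit plum.
    At plum: go left to reed.
      Visit reed.
      At reed: go left to tulip.
        Visit tulip.
        At tulip: no left child.
        At tulip: go right to moss.
          moss is a leaf — visit moss.
      At reed: no right child.
    At plum: go right to fig.
      fig is a leaf — visit fig.
  At iris: go right to aster.
    Visit aster.
    At aster: go left to cedar.
      Visit cedar.
      At cedar: go left to sage.
        sage is a leaf — visit sage.
      At cedar: go right to bay.
        bay is a leaf — visit bay.
    At aster: no right child.
At kale: no right child.
Full pre-order sequence: kale, iris, plum, reed, tulip, moss, fig, aster, cedar, sage, bay.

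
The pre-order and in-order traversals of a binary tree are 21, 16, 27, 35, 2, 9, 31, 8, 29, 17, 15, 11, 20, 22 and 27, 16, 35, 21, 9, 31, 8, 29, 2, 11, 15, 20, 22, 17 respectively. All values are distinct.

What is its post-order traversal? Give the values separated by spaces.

27 35 16 29 8 31 9 11 22 20 15 17 2 21

The first element of pre-order is the root; it splits in-order into left and right subtrees.
Root 21: left subtree has 3 nodes {27, 16, 35}, right has 10 {9, 31, 8, 29, 2, 11, 15, 20, 22, 17}.
  Root 16: left subtree has 1 node {27}, right has 1 {35}.
  Root 2: left subtree has 4 nodes {9, 31, 8, 29}, right has 5 {11, 15, 20, 22, 17}.
    Root 9: left subtree has 0 nodes { }, right has 3 {31, 8, 29}.
      Root 31: left subtree has 0 nodes { }, right has 2 {8, 29}.
        Root 8: left subtree has 0 nodes { }, right has 1 {29}.
    Root 17: left subtree has 4 nodes {11, 15, 20, 22}, right has 0 { }.
      Root 15: left subtree has 1 node {11}, right has 2 {20, 22}.
        Root 20: left subtree has 0 nodes { }, right has 1 {22}.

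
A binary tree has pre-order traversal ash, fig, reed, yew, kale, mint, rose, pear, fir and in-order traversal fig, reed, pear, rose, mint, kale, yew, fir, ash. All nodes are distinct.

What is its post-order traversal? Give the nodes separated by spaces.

pear rose mint kale fir yew reed fig ash

The first element of pre-order is the root; it splits in-order into left and right subtrees.
Root ash: left subtree has 8 nodes {fig, reed, pear, rose, mint, kale, yew, fir}, right has 0 { }.
  Root fig: left subtree has 0 nodes { }, right has 7 {reed, pear, rose, mint, kale, yew, fir}.
    Root reed: left subtree has 0 nodes { }, right has 6 {pear, rose, mint, kale, yew, fir}.
      Root yew: left subtree has 4 nodes {pear, rose, mint, kale}, right has 1 {fir}.
        Root kale: left subtree has 3 nodes {pear, rose, mint}, right has 0 { }.
          Root mint: left subtree has 2 nodes {pear, rose}, right has 0 { }.
            Root rose: left subtree has 1 node {pear}, right has 0 { }.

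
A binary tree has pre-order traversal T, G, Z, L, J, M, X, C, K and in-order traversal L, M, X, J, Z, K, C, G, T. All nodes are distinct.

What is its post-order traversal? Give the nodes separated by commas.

X, M, J, L, K, C, Z, G, T

The first element of pre-order is the root; it splits in-order into left and right subtrees.
Root T: left subtree has 8 nodes {L, M, X, J, Z, K, C, G}, right has 0 { }.
  Root G: left subtree has 7 nodes {L, M, X, J, Z, K, C}, right has 0 { }.
    Root Z: left subtree has 4 nodes {L, M, X, J}, right has 2 {K, C}.
      Root L: left subtree has 0 nodes { }, right has 3 {M, X, J}.
        Root J: left subtree has 2 nodes {M, X}, right has 0 { }.
          Root M: left subtree has 0 nodes { }, right has 1 {X}.
      Root C: left subtree has 1 node {K}, right has 0 { }.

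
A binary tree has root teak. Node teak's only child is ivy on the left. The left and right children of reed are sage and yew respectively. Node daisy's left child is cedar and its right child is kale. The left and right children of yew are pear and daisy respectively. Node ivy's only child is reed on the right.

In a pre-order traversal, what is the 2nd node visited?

Pre-order visits the node, then its left subtree, then its right subtree.
Visit teak.
At teak: go left to ivy.
  Visit ivy.
  At ivy: no left child.
  At ivy: go right to reed.
    Visit reed.
    At reed: go left to sage.
      sage is a leaf — visit sage.
    At reed: go right to yew.
      Visit yew.
      At yew: go left to pear.
        pear is a leaf — visit pear.
      At yew: go right to daisy.
        Visit daisy.
        At daisy: go left to cedar.
          cedar is a leaf — visit cedar.
        At daisy: go right to kale.
          kale is a leaf — visit kale.
At teak: no right child.
Full pre-order sequence: teak, ivy, reed, sage, yew, pear, daisy, cedar, kale.

ivy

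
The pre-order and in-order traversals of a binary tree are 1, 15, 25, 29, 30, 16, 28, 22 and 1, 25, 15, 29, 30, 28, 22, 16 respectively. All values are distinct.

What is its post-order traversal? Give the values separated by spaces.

The first element of pre-order is the root; it splits in-order into left and right subtrees.
Root 1: left subtree has 0 nodes { }, right has 7 {25, 15, 29, 30, 28, 22, 16}.
  Root 15: left subtree has 1 node {25}, right has 5 {29, 30, 28, 22, 16}.
    Root 29: left subtree has 0 nodes { }, right has 4 {30, 28, 22, 16}.
      Root 30: left subtree has 0 nodes { }, right has 3 {28, 22, 16}.
        Root 16: left subtree has 2 nodes {28, 22}, right has 0 { }.
          Root 28: left subtree has 0 nodes { }, right has 1 {22}.

25 22 28 16 30 29 15 1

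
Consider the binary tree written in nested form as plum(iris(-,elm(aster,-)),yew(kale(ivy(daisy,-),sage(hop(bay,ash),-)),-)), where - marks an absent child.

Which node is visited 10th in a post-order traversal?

kale

Post-order visits the left subtree, then the right subtree, then the node.
At plum: go left to iris.
  At iris: no left child.
  At iris: go right to elm.
    At elm: go left to aster.
      aster is a leaf — visit aster.
    At elm: no right child.
    Visit elm.
  Visit iris.
At plum: go right to yew.
  At yew: go left to kale.
    At kale: go left to ivy.
      At ivy: go left to daisy.
        daisy is a leaf — visit daisy.
      At ivy: no right child.
      Visit ivy.
    At kale: go right to sage.
      At sage: go left to hop.
        At hop: go left to bay.
          bay is a leaf — visit bay.
        At hop: go right to ash.
          ash is a leaf — visit ash.
        Visit hop.
      At sage: no right child.
      Visit sage.
    Visit kale.
  At yew: no right child.
  Visit yew.
Visit plum.
Full post-order sequence: aster, elm, iris, daisy, ivy, bay, ash, hop, sage, kale, yew, plum.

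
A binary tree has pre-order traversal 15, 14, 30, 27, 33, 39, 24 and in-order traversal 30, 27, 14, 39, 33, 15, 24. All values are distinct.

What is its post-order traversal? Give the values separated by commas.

The first element of pre-order is the root; it splits in-order into left and right subtrees.
Root 15: left subtree has 5 nodes {30, 27, 14, 39, 33}, right has 1 {24}.
  Root 14: left subtree has 2 nodes {30, 27}, right has 2 {39, 33}.
    Root 30: left subtree has 0 nodes { }, right has 1 {27}.
    Root 33: left subtree has 1 node {39}, right has 0 { }.

27, 30, 39, 33, 14, 24, 15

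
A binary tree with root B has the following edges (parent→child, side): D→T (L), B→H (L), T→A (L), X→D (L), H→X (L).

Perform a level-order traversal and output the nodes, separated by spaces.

B H X D T A

Level-order visits nodes level by level from the root, left to right within each level.
Level 0: B
Level 1: H
Level 2: X
Level 3: D
Level 4: T
Level 5: A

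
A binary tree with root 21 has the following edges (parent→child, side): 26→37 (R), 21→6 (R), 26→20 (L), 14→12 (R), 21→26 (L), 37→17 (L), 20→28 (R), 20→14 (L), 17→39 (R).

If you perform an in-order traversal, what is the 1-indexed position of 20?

In-order visits the left subtree, then the node, then the right subtree.
At 21: go left to 26.
  At 26: go left to 20.
    At 20: go left to 14.
      At 14: no left child.
      Visit 14.
      At 14: go right to 12.
        12 is a leaf — visit 12.
    Visit 20.
    At 20: go right to 28.
      28 is a leaf — visit 28.
  Visit 26.
  At 26: go right to 37.
    At 37: go left to 17.
      At 17: no left child.
      Visit 17.
      At 17: go right to 39.
        39 is a leaf — visit 39.
    Visit 37.
    At 37: no right child.
Visit 21.
At 21: go right to 6.
  6 is a leaf — visit 6.
Full in-order sequence: 14, 12, 20, 28, 26, 17, 39, 37, 21, 6.

3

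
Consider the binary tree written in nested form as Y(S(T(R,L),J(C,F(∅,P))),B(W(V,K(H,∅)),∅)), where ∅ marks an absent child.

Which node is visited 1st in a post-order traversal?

R

Post-order visits the left subtree, then the right subtree, then the node.
At Y: go left to S.
  At S: go left to T.
    At T: go left to R.
      R is a leaf — visit R.
    At T: go right to L.
      L is a leaf — visit L.
    Visit T.
  At S: go right to J.
    At J: go left to C.
      C is a leaf — visit C.
    At J: go right to F.
      At F: no left child.
      At F: go right to P.
        P is a leaf — visit P.
      Visit F.
    Visit J.
  Visit S.
At Y: go right to B.
  At B: go left to W.
    At W: go left to V.
      V is a leaf — visit V.
    At W: go right to K.
      At K: go left to H.
        H is a leaf — visit H.
      At K: no right child.
      Visit K.
    Visit W.
  At B: no right child.
  Visit B.
Visit Y.
Full post-order sequence: R, L, T, C, P, F, J, S, V, H, K, W, B, Y.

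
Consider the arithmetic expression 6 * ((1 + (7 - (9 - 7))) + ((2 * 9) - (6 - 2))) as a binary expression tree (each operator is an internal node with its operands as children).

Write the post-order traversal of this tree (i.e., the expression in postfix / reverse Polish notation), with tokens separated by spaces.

6 1 7 9 7 - - + 2 9 * 6 2 - - + *

Post-order on an expression tree gives postfix notation: for each operator, emit left operand, right operand, then the operator.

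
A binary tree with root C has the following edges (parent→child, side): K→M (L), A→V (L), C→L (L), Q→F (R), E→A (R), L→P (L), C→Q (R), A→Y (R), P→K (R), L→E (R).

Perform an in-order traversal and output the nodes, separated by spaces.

In-order visits the left subtree, then the node, then the right subtree.
At C: go left to L.
  At L: go left to P.
    At P: no left child.
    Visit P.
    At P: go right to K.
      At K: go left to M.
        M is a leaf — visit M.
      Visit K.
      At K: no right child.
  Visit L.
  At L: go right to E.
    At E: no left child.
    Visit E.
    At E: go right to A.
      At A: go left to V.
        V is a leaf — visit V.
      Visit A.
      At A: go right to Y.
        Y is a leaf — visit Y.
Visit C.
At C: go right to Q.
  At Q: no left child.
  Visit Q.
  At Q: go right to F.
    F is a leaf — visit F.

P M K L E V A Y C Q F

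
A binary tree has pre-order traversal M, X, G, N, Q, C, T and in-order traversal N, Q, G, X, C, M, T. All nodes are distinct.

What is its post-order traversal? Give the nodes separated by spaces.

Q N G C X T M

The first element of pre-order is the root; it splits in-order into left and right subtrees.
Root M: left subtree has 5 nodes {N, Q, G, X, C}, right has 1 {T}.
  Root X: left subtree has 3 nodes {N, Q, G}, right has 1 {C}.
    Root G: left subtree has 2 nodes {N, Q}, right has 0 { }.
      Root N: left subtree has 0 nodes { }, right has 1 {Q}.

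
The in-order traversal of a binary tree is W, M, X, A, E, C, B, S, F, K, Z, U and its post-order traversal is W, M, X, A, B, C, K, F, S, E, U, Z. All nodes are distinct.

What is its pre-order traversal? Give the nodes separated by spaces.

The last element of post-order is the root; it splits in-order into left and right subtrees.
Root Z: left subtree has 10 nodes {W, M, X, A, E, C, B, S, F, K}, right has 1 {U}.
  Root E: left subtree has 4 nodes {W, M, X, A}, right has 5 {C, B, S, F, K}.
    Root A: left subtree has 3 nodes {W, M, X}, right has 0 { }.
      Root X: left subtree has 2 nodes {W, M}, right has 0 { }.
        Root M: left subtree has 1 node {W}, right has 0 { }.
    Root S: left subtree has 2 nodes {C, B}, right has 2 {F, K}.
      Root C: left subtree has 0 nodes { }, right has 1 {B}.
      Root F: left subtree has 0 nodes { }, right has 1 {K}.

Z E A X M W S C B F K U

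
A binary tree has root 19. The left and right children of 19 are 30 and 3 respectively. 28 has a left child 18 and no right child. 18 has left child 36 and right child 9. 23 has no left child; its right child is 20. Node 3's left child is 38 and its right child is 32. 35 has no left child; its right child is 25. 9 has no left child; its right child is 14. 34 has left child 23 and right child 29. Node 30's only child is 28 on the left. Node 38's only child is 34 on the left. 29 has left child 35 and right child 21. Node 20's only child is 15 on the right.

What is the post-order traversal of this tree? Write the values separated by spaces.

36 14 9 18 28 30 15 20 23 25 35 21 29 34 38 32 3 19

Post-order visits the left subtree, then the right subtree, then the node.
At 19: go left to 30.
  At 30: go left to 28.
    At 28: go left to 18.
      At 18: go left to 36.
        36 is a leaf — visit 36.
      At 18: go right to 9.
        At 9: no left child.
        At 9: go right to 14.
          14 is a leaf — visit 14.
        Visit 9.
      Visit 18.
    At 28: no right child.
    Visit 28.
  At 30: no right child.
  Visit 30.
At 19: go right to 3.
  At 3: go left to 38.
    At 38: go left to 34.
      At 34: go left to 23.
        At 23: no left child.
        At 23: go right to 20.
          At 20: no left child.
          At 20: go right to 15.
            15 is a leaf — visit 15.
          Visit 20.
        Visit 23.
      At 34: go right to 29.
        At 29: go left to 35.
          At 35: no left child.
          At 35: go right to 25.
            25 is a leaf — visit 25.
          Visit 35.
        At 29: go right to 21.
          21 is a leaf — visit 21.
        Visit 29.
      Visit 34.
    At 38: no right child.
    Visit 38.
  At 3: go right to 32.
    32 is a leaf — visit 32.
  Visit 3.
Visit 19.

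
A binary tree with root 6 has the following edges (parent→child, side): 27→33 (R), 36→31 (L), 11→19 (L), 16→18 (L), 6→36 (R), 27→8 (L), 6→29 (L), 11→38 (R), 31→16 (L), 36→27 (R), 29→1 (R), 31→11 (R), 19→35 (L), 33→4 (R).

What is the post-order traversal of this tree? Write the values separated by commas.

Post-order visits the left subtree, then the right subtree, then the node.
At 6: go left to 29.
  At 29: no left child.
  At 29: go right to 1.
    1 is a leaf — visit 1.
  Visit 29.
At 6: go right to 36.
  At 36: go left to 31.
    At 31: go left to 16.
      At 16: go left to 18.
        18 is a leaf — visit 18.
      At 16: no right child.
      Visit 16.
    At 31: go right to 11.
      At 11: go left to 19.
        At 19: go left to 35.
          35 is a leaf — visit 35.
        At 19: no right child.
        Visit 19.
      At 11: go right to 38.
        38 is a leaf — visit 38.
      Visit 11.
    Visit 31.
  At 36: go right to 27.
    At 27: go left to 8.
      8 is a leaf — visit 8.
    At 27: go right to 33.
      At 33: no left child.
      At 33: go right to 4.
        4 is a leaf — visit 4.
      Visit 33.
    Visit 27.
  Visit 36.
Visit 6.

1, 29, 18, 16, 35, 19, 38, 11, 31, 8, 4, 33, 27, 36, 6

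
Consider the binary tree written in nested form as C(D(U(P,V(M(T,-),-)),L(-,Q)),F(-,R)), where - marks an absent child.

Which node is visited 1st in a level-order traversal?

C

Level-order visits nodes level by level from the root, left to right within each level.
Level 0: C
Level 1: D, F
Level 2: U, L, R
Level 3: P, V, Q
Level 4: M
Level 5: T
Full level-order sequence: C, D, F, U, L, R, P, V, Q, M, T.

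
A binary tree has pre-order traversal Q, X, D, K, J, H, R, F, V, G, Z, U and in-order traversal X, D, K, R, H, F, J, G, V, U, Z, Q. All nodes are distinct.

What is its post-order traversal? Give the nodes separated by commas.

The first element of pre-order is the root; it splits in-order into left and right subtrees.
Root Q: left subtree has 11 nodes {X, D, K, R, H, F, J, G, V, U, Z}, right has 0 { }.
  Root X: left subtree has 0 nodes { }, right has 10 {D, K, R, H, F, J, G, V, U, Z}.
    Root D: left subtree has 0 nodes { }, right has 9 {K, R, H, F, J, G, V, U, Z}.
      Root K: left subtree has 0 nodes { }, right has 8 {R, H, F, J, G, V, U, Z}.
        Root J: left subtree has 3 nodes {R, H, F}, right has 4 {G, V, U, Z}.
          Root H: left subtree has 1 node {R}, right has 1 {F}.
          Root V: left subtree has 1 node {G}, right has 2 {U, Z}.
            Root Z: left subtree has 1 node {U}, right has 0 { }.

R, F, H, G, U, Z, V, J, K, D, X, Q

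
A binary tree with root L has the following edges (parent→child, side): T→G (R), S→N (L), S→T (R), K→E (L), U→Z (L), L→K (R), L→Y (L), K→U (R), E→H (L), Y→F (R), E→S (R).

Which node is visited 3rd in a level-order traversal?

Level-order visits nodes level by level from the root, left to right within each level.
Level 0: L
Level 1: Y, K
Level 2: F, E, U
Level 3: H, S, Z
Level 4: N, T
Level 5: G
Full level-order sequence: L, Y, K, F, E, U, H, S, Z, N, T, G.

K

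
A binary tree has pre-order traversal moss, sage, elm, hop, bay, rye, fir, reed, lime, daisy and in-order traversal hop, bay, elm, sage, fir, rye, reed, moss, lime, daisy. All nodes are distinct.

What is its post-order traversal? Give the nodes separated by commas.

The first element of pre-order is the root; it splits in-order into left and right subtrees.
Root moss: left subtree has 7 nodes {hop, bay, elm, sage, fir, rye, reed}, right has 2 {lime, daisy}.
  Root sage: left subtree has 3 nodes {hop, bay, elm}, right has 3 {fir, rye, reed}.
    Root elm: left subtree has 2 nodes {hop, bay}, right has 0 { }.
      Root hop: left subtree has 0 nodes { }, right has 1 {bay}.
    Root rye: left subtree has 1 node {fir}, right has 1 {reed}.
  Root lime: left subtree has 0 nodes { }, right has 1 {daisy}.

bay, hop, elm, fir, reed, rye, sage, daisy, lime, moss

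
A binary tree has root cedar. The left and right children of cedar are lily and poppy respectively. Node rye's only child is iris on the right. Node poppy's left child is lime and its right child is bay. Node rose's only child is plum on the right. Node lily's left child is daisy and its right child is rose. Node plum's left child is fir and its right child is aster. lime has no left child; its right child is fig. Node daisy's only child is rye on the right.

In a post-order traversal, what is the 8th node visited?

Post-order visits the left subtree, then the right subtree, then the node.
At cedar: go left to lily.
  At lily: go left to daisy.
    At daisy: no left child.
    At daisy: go right to rye.
      At rye: no left child.
      At rye: go right to iris.
        iris is a leaf — visit iris.
      Visit rye.
    Visit daisy.
  At lily: go right to rose.
    At rose: no left child.
    At rose: go right to plum.
      At plum: go left to fir.
        fir is a leaf — visit fir.
      At plum: go right to aster.
        aster is a leaf — visit aster.
      Visit plum.
    Visit rose.
  Visit lily.
At cedar: go right to poppy.
  At poppy: go left to lime.
    At lime: no left child.
    At lime: go right to fig.
      fig is a leaf — visit fig.
    Visit lime.
  At poppy: go right to bay.
    bay is a leaf — visit bay.
  Visit poppy.
Visit cedar.
Full post-order sequence: iris, rye, daisy, fir, aster, plum, rose, lily, fig, lime, bay, poppy, cedar.

lily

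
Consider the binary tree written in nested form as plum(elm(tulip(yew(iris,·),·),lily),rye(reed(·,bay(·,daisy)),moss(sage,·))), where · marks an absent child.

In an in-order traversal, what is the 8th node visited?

bay

In-order visits the left subtree, then the node, then the right subtree.
At plum: go left to elm.
  At elm: go left to tulip.
    At tulip: go left to yew.
      At yew: go left to iris.
        iris is a leaf — visit iris.
      Visit yew.
      At yew: no right child.
    Visit tulip.
    At tulip: no right child.
  Visit elm.
  At elm: go right to lily.
    lily is a leaf — visit lily.
Visit plum.
At plum: go right to rye.
  At rye: go left to reed.
    At reed: no left child.
    Visit reed.
    At reed: go right to bay.
      At bay: no left child.
      Visit bay.
      At bay: go right to daisy.
        daisy is a leaf — visit daisy.
  Visit rye.
  At rye: go right to moss.
    At moss: go left to sage.
      sage is a leaf — visit sage.
    Visit moss.
    At moss: no right child.
Full in-order sequence: iris, yew, tulip, elm, lily, plum, reed, bay, daisy, rye, sage, moss.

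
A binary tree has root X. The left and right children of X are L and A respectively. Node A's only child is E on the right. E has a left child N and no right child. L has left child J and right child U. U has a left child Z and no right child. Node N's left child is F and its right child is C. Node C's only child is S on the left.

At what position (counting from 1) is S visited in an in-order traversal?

In-order visits the left subtree, then the node, then the right subtree.
At X: go left to L.
  At L: go left to J.
    J is a leaf — visit J.
  Visit L.
  At L: go right to U.
    At U: go left to Z.
      Z is a leaf — visit Z.
    Visit U.
    At U: no right child.
Visit X.
At X: go right to A.
  At A: no left child.
  Visit A.
  At A: go right to E.
    At E: go left to N.
      At N: go left to F.
        F is a leaf — visit F.
      Visit N.
      At N: go right to C.
        At C: go left to S.
          S is a leaf — visit S.
        Visit C.
        At C: no right child.
    Visit E.
    At E: no right child.
Full in-order sequence: J, L, Z, U, X, A, F, N, S, C, E.

9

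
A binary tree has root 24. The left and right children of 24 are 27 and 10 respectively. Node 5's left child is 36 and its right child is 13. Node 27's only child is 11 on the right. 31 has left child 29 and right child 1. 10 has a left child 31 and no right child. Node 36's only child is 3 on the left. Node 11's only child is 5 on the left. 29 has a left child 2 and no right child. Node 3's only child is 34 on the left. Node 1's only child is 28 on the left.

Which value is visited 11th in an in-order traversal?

In-order visits the left subtree, then the node, then the right subtree.
At 24: go left to 27.
  At 27: no left child.
  Visit 27.
  At 27: go right to 11.
    At 11: go left to 5.
      At 5: go left to 36.
        At 36: go left to 3.
          At 3: go left to 34.
            34 is a leaf — visit 34.
          Visit 3.
          At 3: no right child.
        Visit 36.
        At 36: no right child.
      Visit 5.
      At 5: go right to 13.
        13 is a leaf — visit 13.
    Visit 11.
    At 11: no right child.
Visit 24.
At 24: go right to 10.
  At 10: go left to 31.
    At 31: go left to 29.
      At 29: go left to 2.
        2 is a leaf — visit 2.
      Visit 29.
      At 29: no right child.
    Visit 31.
    At 31: go right to 1.
      At 1: go left to 28.
        28 is a leaf — visit 28.
      Visit 1.
      At 1: no right child.
  Visit 10.
  At 10: no right child.
Full in-order sequence: 27, 34, 3, 36, 5, 13, 11, 24, 2, 29, 31, 28, 1, 10.

31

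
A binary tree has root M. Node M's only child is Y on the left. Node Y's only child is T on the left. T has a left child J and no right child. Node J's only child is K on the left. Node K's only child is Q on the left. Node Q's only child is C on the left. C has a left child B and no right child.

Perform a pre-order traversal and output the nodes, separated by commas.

M, Y, T, J, K, Q, C, B

Pre-order visits the node, then its left subtree, then its right subtree.
Visit M.
At M: go left to Y.
  Visit Y.
  At Y: go left to T.
    Visit T.
    At T: go left to J.
      Visit J.
      At J: go left to K.
        Visit K.
        At K: go left to Q.
          Visit Q.
          At Q: go left to C.
            Visit C.
            At C: go left to B.
              B is a leaf — visit B.
            At C: no right child.
          At Q: no right child.
        At K: no right child.
      At J: no right child.
    At T: no right child.
  At Y: no right child.
At M: no right child.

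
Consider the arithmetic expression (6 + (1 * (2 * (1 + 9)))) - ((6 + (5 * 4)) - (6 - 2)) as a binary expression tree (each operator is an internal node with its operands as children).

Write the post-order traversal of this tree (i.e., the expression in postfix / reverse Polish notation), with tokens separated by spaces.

6 1 2 1 9 + * * + 6 5 4 * + 6 2 - - -

Post-order on an expression tree gives postfix notation: for each operator, emit left operand, right operand, then the operator.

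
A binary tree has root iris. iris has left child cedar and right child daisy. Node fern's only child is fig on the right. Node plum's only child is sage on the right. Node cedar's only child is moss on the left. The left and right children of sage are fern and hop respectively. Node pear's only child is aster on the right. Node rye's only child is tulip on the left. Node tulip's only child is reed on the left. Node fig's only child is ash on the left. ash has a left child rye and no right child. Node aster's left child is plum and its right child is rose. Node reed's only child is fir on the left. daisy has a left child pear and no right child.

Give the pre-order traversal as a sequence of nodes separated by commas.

Pre-order visits the node, then its left subtree, then its right subtree.
Visit iris.
At iris: go left to cedar.
  Visit cedar.
  At cedar: go left to moss.
    moss is a leaf — visit moss.
  At cedar: no right child.
At iris: go right to daisy.
  Visit daisy.
  At daisy: go left to pear.
    Visit pear.
    At pear: no left child.
    At pear: go right to aster.
      Visit aster.
      At aster: go left to plum.
        Visit plum.
        At plum: no left child.
        At plum: go right to sage.
          Visit sage.
          At sage: go left to fern.
            Visit fern.
            At fern: no left child.
            At fern: go right to fig.
              Visit fig.
              At fig: go left to ash.
                Visit ash.
                At ash: go left to rye.
                  Visit rye.
                  At rye: go left to tulip.
                    Visit tulip.
                    At tulip: go left to reed.
                      Visit reed.
                      At reed: go left to fir.
                        fir is a leaf — visit fir.
                      At reed: no right child.
                    At tulip: no right child.
                  At rye: no right child.
                At ash: no right child.
              At fig: no right child.
          At sage: go right to hop.
            hop is a leaf — visit hop.
      At aster: go right to rose.
        rose is a leaf — visit rose.
  At daisy: no right child.

iris, cedar, moss, daisy, pear, aster, plum, sage, fern, fig, ash, rye, tulip, reed, fir, hop, rose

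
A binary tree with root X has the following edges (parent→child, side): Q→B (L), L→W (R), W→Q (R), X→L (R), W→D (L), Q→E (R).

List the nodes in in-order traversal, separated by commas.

In-order visits the left subtree, then the node, then the right subtree.
At X: no left child.
Visit X.
At X: go right to L.
  At L: no left child.
  Visit L.
  At L: go right to W.
    At W: go left to D.
      D is a leaf — visit D.
    Visit W.
    At W: go right to Q.
      At Q: go left to B.
        B is a leaf — visit B.
      Visit Q.
      At Q: go right to E.
        E is a leaf — visit E.

X, L, D, W, B, Q, E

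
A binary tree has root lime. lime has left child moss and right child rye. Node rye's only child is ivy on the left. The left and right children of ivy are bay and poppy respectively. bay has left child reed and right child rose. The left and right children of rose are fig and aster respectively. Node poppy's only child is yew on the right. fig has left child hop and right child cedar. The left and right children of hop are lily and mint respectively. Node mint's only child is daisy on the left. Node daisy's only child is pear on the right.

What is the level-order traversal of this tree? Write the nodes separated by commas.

Level-order visits nodes level by level from the root, left to right within each level.
Level 0: lime
Level 1: moss, rye
Level 2: ivy
Level 3: bay, poppy
Level 4: reed, rose, yew
Level 5: fig, aster
Level 6: hop, cedar
Level 7: lily, mint
Level 8: daisy
Level 9: pear

lime, moss, rye, ivy, bay, poppy, reed, rose, yew, fig, aster, hop, cedar, lily, mint, daisy, pear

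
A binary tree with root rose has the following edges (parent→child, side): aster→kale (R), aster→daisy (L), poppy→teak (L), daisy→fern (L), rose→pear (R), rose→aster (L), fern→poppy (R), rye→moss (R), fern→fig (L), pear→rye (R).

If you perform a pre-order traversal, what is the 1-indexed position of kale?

Pre-order visits the node, then its left subtree, then its right subtree.
Visit rose.
At rose: go left to aster.
  Visit aster.
  At aster: go left to daisy.
    Visit daisy.
    At daisy: go left to fern.
      Visit fern.
      At fern: go left to fig.
        fig is a leaf — visit fig.
      At fern: go right to poppy.
        Visit poppy.
        At poppy: go left to teak.
          teak is a leaf — visit teak.
        At poppy: no right child.
    At daisy: no right child.
  At aster: go right to kale.
    kale is a leaf — visit kale.
At rose: go right to pear.
  Visit pear.
  At pear: no left child.
  At pear: go right to rye.
    Visit rye.
    At rye: no left child.
    At rye: go right to moss.
      moss is a leaf — visit moss.
Full pre-order sequence: rose, aster, daisy, fern, fig, poppy, teak, kale, pear, rye, moss.

8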